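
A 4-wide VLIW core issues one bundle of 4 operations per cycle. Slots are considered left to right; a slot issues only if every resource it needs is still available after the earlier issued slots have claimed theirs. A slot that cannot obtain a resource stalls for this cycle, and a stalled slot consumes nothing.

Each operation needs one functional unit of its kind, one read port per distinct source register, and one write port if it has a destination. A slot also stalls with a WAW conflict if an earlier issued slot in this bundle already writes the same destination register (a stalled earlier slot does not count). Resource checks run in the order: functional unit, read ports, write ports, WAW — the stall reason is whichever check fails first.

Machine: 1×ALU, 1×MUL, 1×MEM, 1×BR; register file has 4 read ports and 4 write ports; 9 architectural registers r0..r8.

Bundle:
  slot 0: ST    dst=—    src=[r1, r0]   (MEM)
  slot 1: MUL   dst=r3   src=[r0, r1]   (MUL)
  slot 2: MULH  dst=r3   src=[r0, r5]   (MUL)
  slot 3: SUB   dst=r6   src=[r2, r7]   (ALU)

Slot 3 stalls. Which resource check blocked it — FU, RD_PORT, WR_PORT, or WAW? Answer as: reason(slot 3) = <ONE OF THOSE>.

slot 0 (MEM): ISSUE — free A1,Mu1,Ld0,B1 rp2 wp4
slot 1 (MUL): ISSUE — free A1,Mu0,Ld0,B1 rp0 wp3
slot 2 (MUL): stall FU — free A1,Mu0,Ld0,B1 rp0 wp3
slot 3 (ALU): stall RD_PORT — free A1,Mu0,Ld0,B1 rp0 wp3

reason(slot 3) = RD_PORT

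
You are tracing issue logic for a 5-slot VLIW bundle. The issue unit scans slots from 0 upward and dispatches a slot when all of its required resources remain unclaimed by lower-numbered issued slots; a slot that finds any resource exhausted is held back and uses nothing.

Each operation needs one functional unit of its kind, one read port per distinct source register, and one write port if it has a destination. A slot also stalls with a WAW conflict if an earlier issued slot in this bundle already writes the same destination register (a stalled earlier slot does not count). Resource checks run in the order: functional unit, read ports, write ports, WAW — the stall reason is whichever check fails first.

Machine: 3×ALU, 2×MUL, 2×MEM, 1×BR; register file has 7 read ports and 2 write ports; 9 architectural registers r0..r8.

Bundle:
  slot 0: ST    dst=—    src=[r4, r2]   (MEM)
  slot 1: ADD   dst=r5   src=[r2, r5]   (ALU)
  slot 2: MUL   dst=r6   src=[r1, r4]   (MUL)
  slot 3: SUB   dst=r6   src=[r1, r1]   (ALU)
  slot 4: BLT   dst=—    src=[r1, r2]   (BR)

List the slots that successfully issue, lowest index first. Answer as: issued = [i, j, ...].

issued = [0, 1, 2]

#0 MEM src=r4,r2 dispatched  <A:3 Mu:2 Ld:1 B:1 rd:5 wr:2>
#1 ALU src=r2,r5 dispatched  <A:2 Mu:2 Ld:1 B:1 rd:3 wr:1>
#2 MUL src=r1,r4 dispatched  <A:2 Mu:1 Ld:1 B:1 rd:1 wr:0>
#3 ALU src=r1,r1 held:WR_PORT  <A:2 Mu:1 Ld:1 B:1 rd:1 wr:0>
#4 BR src=r1,r2 held:RD_PORT  <A:2 Mu:1 Ld:1 B:1 rd:1 wr:0>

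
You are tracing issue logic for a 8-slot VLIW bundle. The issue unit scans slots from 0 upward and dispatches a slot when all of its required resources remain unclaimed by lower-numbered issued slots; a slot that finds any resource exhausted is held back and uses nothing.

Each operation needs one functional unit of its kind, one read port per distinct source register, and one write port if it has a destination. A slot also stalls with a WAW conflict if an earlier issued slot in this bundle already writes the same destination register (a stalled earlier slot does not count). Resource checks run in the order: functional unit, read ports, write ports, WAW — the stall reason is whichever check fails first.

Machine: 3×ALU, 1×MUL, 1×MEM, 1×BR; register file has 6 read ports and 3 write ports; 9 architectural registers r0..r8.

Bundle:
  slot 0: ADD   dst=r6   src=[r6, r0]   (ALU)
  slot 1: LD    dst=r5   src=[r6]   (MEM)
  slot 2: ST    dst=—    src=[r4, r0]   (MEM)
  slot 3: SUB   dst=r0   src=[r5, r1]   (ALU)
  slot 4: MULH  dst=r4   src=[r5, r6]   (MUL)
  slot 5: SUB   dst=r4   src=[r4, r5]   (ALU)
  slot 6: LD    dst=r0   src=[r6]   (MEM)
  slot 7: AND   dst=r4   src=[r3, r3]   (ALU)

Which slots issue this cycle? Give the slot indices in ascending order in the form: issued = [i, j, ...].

issued = [0, 1, 3]

  0. ALU→r6 ⇒ go  {2A/1Mu/1Ld/1B | 4r 2w}
  1. MEM→r5 ⇒ go  {2A/1Mu/0Ld/1B | 3r 1w}
  2. MEM ⇒ no(FU)  {2A/1Mu/0Ld/1B | 3r 1w}
  3. ALU→r0 ⇒ go  {1A/1Mu/0Ld/1B | 1r 0w}
  4. MUL→r4 ⇒ no(RD_PORT)  {1A/1Mu/0Ld/1B | 1r 0w}
  5. ALU→r4 ⇒ no(RD_PORT)  {1A/1Mu/0Ld/1B | 1r 0w}
  6. MEM→r0 ⇒ no(FU)  {1A/1Mu/0Ld/1B | 1r 0w}
  7. ALU→r4 ⇒ no(WR_PORT)  {1A/1Mu/0Ld/1B | 1r 0w}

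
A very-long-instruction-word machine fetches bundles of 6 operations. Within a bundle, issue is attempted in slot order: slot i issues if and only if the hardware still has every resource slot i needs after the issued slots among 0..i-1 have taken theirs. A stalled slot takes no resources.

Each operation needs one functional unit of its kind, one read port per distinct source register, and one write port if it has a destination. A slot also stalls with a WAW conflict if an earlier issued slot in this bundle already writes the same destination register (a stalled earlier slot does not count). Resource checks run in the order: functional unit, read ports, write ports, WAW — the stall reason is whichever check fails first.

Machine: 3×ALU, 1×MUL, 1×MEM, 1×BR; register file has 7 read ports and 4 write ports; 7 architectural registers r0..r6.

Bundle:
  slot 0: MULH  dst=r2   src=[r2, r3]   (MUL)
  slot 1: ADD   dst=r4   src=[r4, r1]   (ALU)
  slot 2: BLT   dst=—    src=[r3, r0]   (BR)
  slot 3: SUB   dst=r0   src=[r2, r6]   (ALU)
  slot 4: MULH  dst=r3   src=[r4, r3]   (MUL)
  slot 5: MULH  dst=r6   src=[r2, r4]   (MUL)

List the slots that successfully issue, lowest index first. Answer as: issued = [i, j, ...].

issued = [0, 1, 2]

[0] MUL needs rd=2 wr=1: ok; after: ALU=3 MUL=0 MEM=1 BR=1, R=5, W=3
[1] ALU needs rd=2 wr=1: ok; after: ALU=2 MUL=0 MEM=1 BR=1, R=3, W=2
[2] BR needs rd=2 wr=0: ok; after: ALU=2 MUL=0 MEM=1 BR=0, R=1, W=2
[3] ALU needs rd=2 wr=1: RD_PORT; after: ALU=2 MUL=0 MEM=1 BR=0, R=1, W=2
[4] MUL needs rd=2 wr=1: FU; after: ALU=2 MUL=0 MEM=1 BR=0, R=1, W=2
[5] MUL needs rd=2 wr=1: FU; after: ALU=2 MUL=0 MEM=1 BR=0, R=1, W=2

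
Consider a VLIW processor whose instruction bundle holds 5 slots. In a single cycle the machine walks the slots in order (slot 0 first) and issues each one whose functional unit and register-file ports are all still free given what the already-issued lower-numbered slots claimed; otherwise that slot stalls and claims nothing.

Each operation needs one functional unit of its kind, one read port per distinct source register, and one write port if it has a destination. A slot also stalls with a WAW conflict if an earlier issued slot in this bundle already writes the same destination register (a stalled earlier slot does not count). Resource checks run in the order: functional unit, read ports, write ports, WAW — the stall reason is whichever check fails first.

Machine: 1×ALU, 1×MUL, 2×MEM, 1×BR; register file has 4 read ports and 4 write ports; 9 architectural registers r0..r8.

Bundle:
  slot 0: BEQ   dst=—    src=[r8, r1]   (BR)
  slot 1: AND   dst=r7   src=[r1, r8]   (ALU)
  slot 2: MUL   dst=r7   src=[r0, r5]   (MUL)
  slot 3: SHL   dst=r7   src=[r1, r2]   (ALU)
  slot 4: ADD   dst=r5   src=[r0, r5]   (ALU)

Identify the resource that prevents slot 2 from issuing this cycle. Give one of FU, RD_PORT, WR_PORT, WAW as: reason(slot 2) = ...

reason(slot 2) = RD_PORT

#0 BR src=r8,r1 dispatched  <A:1 Mu:1 Ld:2 B:0 rd:2 wr:4>
#1 ALU src=r1,r8 dispatched  <A:0 Mu:1 Ld:2 B:0 rd:0 wr:3>
#2 MUL src=r0,r5 held:RD_PORT  <A:0 Mu:1 Ld:2 B:0 rd:0 wr:3>
#3 ALU src=r1,r2 held:FU  <A:0 Mu:1 Ld:2 B:0 rd:0 wr:3>
#4 ALU src=r0,r5 held:FU  <A:0 Mu:1 Ld:2 B:0 rd:0 wr:3>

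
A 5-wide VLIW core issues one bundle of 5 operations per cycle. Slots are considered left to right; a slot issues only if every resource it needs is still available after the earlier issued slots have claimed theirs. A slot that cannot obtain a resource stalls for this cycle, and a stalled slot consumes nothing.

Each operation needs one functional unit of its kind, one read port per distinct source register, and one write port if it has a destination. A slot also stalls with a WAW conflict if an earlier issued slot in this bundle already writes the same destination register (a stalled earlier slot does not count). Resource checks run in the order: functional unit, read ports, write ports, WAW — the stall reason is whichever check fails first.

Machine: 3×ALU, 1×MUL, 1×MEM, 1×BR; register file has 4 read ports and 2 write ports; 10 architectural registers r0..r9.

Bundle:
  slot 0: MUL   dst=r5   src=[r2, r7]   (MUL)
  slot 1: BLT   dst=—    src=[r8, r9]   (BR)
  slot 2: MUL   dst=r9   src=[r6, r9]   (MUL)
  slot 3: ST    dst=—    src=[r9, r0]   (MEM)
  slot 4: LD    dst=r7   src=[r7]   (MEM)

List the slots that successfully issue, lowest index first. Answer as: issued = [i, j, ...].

issued = [0, 1]

[0] MUL needs rd=2 wr=1: ok; after: ALU=3 MUL=0 MEM=1 BR=1, R=2, W=1
[1] BR needs rd=2 wr=0: ok; after: ALU=3 MUL=0 MEM=1 BR=0, R=0, W=1
[2] MUL needs rd=2 wr=1: FU; after: ALU=3 MUL=0 MEM=1 BR=0, R=0, W=1
[3] MEM needs rd=2 wr=0: RD_PORT; after: ALU=3 MUL=0 MEM=1 BR=0, R=0, W=1
[4] MEM needs rd=1 wr=1: RD_PORT; after: ALU=3 MUL=0 MEM=1 BR=0, R=0, W=1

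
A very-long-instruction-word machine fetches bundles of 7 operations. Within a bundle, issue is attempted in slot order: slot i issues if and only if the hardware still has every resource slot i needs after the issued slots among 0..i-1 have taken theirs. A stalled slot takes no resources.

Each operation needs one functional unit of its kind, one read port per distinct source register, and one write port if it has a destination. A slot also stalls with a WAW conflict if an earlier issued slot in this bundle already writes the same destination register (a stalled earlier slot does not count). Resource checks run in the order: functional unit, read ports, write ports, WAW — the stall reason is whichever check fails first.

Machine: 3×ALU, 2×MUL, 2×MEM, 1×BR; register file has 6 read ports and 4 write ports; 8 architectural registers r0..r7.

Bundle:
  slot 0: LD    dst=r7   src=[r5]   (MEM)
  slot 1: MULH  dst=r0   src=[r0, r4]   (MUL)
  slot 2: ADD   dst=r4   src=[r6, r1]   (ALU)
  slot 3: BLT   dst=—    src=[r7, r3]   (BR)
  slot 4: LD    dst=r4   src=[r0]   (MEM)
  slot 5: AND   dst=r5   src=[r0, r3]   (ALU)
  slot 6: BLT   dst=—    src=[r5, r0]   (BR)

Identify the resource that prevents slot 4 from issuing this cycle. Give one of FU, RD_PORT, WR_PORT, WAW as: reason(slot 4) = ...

(0) want 1×MEM +1rd +1wr — yes → AL3|MU2|ME1|BR1|rd5|wr3
(1) want 1×MUL +2rd +1wr — yes → AL3|MU1|ME1|BR1|rd3|wr2
(2) want 1×ALU +2rd +1wr — yes → AL2|MU1|ME1|BR1|rd1|wr1
(3) want 1×BR +2rd +0wr — RD_PORT → AL2|MU1|ME1|BR1|rd1|wr1
(4) want 1×MEM +1rd +1wr — WAW → AL2|MU1|ME1|BR1|rd1|wr1
(5) want 1×ALU +2rd +1wr — RD_PORT → AL2|MU1|ME1|BR1|rd1|wr1
(6) want 1×BR +2rd +0wr — RD_PORT → AL2|MU1|ME1|BR1|rd1|wr1

reason(slot 4) = WAW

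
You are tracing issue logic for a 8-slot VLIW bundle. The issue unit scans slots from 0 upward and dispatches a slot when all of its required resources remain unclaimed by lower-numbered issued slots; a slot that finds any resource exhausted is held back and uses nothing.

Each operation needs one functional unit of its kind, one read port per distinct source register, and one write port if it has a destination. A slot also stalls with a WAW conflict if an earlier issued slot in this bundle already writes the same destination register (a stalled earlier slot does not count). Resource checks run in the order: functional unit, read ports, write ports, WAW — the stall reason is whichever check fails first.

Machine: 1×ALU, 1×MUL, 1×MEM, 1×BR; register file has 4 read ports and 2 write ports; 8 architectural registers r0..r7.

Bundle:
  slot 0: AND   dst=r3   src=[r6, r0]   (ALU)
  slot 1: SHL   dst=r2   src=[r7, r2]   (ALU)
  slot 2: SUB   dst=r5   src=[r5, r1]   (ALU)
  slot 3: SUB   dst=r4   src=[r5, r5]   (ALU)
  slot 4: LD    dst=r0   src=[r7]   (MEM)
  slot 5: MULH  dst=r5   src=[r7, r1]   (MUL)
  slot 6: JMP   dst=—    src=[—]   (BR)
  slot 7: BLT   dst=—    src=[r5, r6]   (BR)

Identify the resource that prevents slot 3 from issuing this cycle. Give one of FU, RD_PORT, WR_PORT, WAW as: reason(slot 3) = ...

slot 0 (ALU): ISSUE — free A0,Mu1,Ld1,B1 rp2 wp1
slot 1 (ALU): stall FU — free A0,Mu1,Ld1,B1 rp2 wp1
slot 2 (ALU): stall FU — free A0,Mu1,Ld1,B1 rp2 wp1
slot 3 (ALU): stall FU — free A0,Mu1,Ld1,B1 rp2 wp1
slot 4 (MEM): ISSUE — free A0,Mu1,Ld0,B1 rp1 wp0
slot 5 (MUL): stall RD_PORT — free A0,Mu1,Ld0,B1 rp1 wp0
slot 6 (BR): ISSUE — free A0,Mu1,Ld0,B0 rp1 wp0
slot 7 (BR): stall FU — free A0,Mu1,Ld0,B0 rp1 wp0

reason(slot 3) = FU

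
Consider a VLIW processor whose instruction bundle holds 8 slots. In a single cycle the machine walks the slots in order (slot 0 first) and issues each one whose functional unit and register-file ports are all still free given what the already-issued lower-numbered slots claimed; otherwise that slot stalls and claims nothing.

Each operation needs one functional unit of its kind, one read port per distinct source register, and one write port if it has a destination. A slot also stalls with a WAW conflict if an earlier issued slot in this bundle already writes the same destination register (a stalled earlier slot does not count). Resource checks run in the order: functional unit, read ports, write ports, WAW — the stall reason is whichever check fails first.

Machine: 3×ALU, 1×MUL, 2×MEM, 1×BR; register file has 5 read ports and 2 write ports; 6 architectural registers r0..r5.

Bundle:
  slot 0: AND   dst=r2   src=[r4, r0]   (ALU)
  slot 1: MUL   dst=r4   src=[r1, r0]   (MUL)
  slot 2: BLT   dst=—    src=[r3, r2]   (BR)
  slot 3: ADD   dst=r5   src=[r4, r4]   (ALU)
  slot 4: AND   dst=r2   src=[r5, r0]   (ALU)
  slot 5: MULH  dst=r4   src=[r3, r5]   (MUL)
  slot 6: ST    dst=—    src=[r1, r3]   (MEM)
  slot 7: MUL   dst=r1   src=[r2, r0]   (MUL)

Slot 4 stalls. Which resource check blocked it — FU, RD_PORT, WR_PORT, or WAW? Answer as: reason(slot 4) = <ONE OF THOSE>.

reason(slot 4) = RD_PORT

  0. ALU→r2 ⇒ go  {2A/1Mu/2Ld/1B | 3r 1w}
  1. MUL→r4 ⇒ go  {2A/0Mu/2Ld/1B | 1r 0w}
  2. BR ⇒ no(RD_PORT)  {2A/0Mu/2Ld/1B | 1r 0w}
  3. ALU→r5 ⇒ no(WR_PORT)  {2A/0Mu/2Ld/1B | 1r 0w}
  4. ALU→r2 ⇒ no(RD_PORT)  {2A/0Mu/2Ld/1B | 1r 0w}
  5. MUL→r4 ⇒ no(FU)  {2A/0Mu/2Ld/1B | 1r 0w}
  6. MEM ⇒ no(RD_PORT)  {2A/0Mu/2Ld/1B | 1r 0w}
  7. MUL→r1 ⇒ no(FU)  {2A/0Mu/2Ld/1B | 1r 0w}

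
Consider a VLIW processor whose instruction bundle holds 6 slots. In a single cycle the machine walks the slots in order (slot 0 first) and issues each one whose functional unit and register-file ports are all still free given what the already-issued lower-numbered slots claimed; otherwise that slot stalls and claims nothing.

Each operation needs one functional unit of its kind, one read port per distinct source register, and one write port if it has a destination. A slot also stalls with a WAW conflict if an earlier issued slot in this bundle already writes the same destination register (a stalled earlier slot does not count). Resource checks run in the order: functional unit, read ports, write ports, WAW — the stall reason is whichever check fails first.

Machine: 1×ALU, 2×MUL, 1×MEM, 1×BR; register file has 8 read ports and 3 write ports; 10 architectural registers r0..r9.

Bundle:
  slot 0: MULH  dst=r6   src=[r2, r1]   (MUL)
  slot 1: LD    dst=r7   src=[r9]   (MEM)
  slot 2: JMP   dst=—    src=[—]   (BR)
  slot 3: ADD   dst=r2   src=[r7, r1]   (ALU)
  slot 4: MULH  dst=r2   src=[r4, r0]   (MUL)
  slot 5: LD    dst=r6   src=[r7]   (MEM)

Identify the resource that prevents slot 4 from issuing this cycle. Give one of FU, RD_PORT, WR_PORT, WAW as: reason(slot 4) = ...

#0 MUL src=r2,r1 dispatched  <A:1 Mu:1 Ld:1 B:1 rd:6 wr:2>
#1 MEM src=r9 dispatched  <A:1 Mu:1 Ld:0 B:1 rd:5 wr:1>
#2 BR src=- dispatched  <A:1 Mu:1 Ld:0 B:0 rd:5 wr:1>
#3 ALU src=r7,r1 dispatched  <A:0 Mu:1 Ld:0 B:0 rd:3 wr:0>
#4 MUL src=r4,r0 held:WR_PORT  <A:0 Mu:1 Ld:0 B:0 rd:3 wr:0>
#5 MEM src=r7 held:FU  <A:0 Mu:1 Ld:0 B:0 rd:3 wr:0>

reason(slot 4) = WR_PORT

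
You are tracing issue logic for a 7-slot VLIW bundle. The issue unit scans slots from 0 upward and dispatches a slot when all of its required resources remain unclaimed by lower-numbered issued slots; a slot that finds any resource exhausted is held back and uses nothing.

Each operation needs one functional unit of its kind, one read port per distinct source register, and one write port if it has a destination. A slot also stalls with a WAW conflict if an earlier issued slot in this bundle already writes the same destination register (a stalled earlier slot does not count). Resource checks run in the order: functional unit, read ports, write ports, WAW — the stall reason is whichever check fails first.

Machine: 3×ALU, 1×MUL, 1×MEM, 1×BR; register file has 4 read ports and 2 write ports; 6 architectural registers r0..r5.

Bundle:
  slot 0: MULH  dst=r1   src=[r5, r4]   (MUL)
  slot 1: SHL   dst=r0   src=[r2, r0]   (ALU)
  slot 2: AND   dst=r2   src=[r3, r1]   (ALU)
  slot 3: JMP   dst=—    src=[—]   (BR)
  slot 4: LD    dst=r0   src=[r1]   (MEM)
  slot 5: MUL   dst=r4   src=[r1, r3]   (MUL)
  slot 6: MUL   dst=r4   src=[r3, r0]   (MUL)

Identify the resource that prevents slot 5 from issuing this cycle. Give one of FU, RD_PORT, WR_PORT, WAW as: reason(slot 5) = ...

(0) want 1×MUL +2rd +1wr — yes → AL3|MU0|ME1|BR1|rd2|wr1
(1) want 1×ALU +2rd +1wr — yes → AL2|MU0|ME1|BR1|rd0|wr0
(2) want 1×ALU +2rd +1wr — RD_PORT → AL2|MU0|ME1|BR1|rd0|wr0
(3) want 1×BR +0rd +0wr — yes → AL2|MU0|ME1|BR0|rd0|wr0
(4) want 1×MEM +1rd +1wr — RD_PORT → AL2|MU0|ME1|BR0|rd0|wr0
(5) want 1×MUL +2rd +1wr — FU → AL2|MU0|ME1|BR0|rd0|wr0
(6) want 1×MUL +2rd +1wr — FU → AL2|MU0|ME1|BR0|rd0|wr0

reason(slot 5) = FU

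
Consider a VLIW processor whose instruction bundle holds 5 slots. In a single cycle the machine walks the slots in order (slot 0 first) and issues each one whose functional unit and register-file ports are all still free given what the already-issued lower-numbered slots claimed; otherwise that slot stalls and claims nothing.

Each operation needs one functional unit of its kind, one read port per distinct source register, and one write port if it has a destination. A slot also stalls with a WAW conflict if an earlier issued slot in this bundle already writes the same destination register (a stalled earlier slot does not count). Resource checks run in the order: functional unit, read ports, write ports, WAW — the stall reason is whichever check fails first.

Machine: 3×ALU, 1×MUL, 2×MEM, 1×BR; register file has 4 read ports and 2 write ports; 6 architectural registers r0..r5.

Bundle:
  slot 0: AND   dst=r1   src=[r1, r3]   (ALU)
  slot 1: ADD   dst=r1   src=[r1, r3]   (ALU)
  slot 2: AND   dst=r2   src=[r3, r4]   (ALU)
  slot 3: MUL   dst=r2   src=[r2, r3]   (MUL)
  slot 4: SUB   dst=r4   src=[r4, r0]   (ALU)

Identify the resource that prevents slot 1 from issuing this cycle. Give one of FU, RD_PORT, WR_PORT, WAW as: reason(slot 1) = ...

(0) want 1×ALU +2rd +1wr — yes → AL2|MU1|ME2|BR1|rd2|wr1
(1) want 1×ALU +2rd +1wr — WAW → AL2|MU1|ME2|BR1|rd2|wr1
(2) want 1×ALU +2rd +1wr — yes → AL1|MU1|ME2|BR1|rd0|wr0
(3) want 1×MUL +2rd +1wr — RD_PORT → AL1|MU1|ME2|BR1|rd0|wr0
(4) want 1×ALU +2rd +1wr — RD_PORT → AL1|MU1|ME2|BR1|rd0|wr0

reason(slot 1) = WAW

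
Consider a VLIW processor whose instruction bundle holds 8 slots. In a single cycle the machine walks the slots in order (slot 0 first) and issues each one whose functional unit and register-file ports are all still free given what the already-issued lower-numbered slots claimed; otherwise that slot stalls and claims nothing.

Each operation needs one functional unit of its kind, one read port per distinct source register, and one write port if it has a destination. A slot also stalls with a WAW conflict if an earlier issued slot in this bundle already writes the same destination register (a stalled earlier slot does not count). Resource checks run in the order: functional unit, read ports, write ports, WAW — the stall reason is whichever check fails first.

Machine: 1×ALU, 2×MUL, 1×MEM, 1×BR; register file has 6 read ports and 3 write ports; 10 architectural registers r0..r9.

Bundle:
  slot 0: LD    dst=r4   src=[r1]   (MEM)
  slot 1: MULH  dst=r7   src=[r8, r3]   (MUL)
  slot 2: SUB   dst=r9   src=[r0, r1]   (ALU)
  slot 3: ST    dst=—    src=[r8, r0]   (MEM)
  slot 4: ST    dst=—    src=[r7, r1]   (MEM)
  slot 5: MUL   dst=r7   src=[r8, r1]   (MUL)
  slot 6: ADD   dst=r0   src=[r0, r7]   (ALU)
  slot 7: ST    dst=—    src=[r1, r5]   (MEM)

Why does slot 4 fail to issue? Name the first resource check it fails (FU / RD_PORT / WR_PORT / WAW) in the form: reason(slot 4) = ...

[0] MEM needs rd=1 wr=1: ok; after: ALU=1 MUL=2 MEM=0 BR=1, R=5, W=2
[1] MUL needs rd=2 wr=1: ok; after: ALU=1 MUL=1 MEM=0 BR=1, R=3, W=1
[2] ALU needs rd=2 wr=1: ok; after: ALU=0 MUL=1 MEM=0 BR=1, R=1, W=0
[3] MEM needs rd=2 wr=0: FU; after: ALU=0 MUL=1 MEM=0 BR=1, R=1, W=0
[4] MEM needs rd=2 wr=0: FU; after: ALU=0 MUL=1 MEM=0 BR=1, R=1, W=0
[5] MUL needs rd=2 wr=1: RD_PORT; after: ALU=0 MUL=1 MEM=0 BR=1, R=1, W=0
[6] ALU needs rd=2 wr=1: FU; after: ALU=0 MUL=1 MEM=0 BR=1, R=1, W=0
[7] MEM needs rd=2 wr=0: FU; after: ALU=0 MUL=1 MEM=0 BR=1, R=1, W=0

reason(slot 4) = FU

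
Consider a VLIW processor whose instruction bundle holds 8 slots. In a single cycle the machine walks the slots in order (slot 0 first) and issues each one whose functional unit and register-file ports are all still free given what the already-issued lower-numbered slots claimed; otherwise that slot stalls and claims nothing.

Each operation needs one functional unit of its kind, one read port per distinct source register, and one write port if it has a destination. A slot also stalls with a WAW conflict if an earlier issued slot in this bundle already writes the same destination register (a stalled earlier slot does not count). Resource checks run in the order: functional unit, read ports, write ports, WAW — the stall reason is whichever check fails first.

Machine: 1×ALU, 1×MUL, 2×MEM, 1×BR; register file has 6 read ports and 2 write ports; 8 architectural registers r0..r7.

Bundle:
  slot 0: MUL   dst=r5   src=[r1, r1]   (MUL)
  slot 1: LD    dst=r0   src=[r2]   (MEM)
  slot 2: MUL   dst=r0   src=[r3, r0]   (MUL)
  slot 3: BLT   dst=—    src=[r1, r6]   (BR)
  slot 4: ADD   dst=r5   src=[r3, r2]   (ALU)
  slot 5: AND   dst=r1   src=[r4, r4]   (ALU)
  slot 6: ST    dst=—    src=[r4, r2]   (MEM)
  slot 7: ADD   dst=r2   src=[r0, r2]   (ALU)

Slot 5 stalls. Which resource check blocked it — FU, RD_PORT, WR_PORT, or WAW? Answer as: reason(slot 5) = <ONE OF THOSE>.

(0) want 1×MUL +1rd +1wr — yes → AL1|MU0|ME2|BR1|rd5|wr1
(1) want 1×MEM +1rd +1wr — yes → AL1|MU0|ME1|BR1|rd4|wr0
(2) want 1×MUL +2rd +1wr — FU → AL1|MU0|ME1|BR1|rd4|wr0
(3) want 1×BR +2rd +0wr — yes → AL1|MU0|ME1|BR0|rd2|wr0
(4) want 1×ALU +2rd +1wr — WR_PORT → AL1|MU0|ME1|BR0|rd2|wr0
(5) want 1×ALU +1rd +1wr — WR_PORT → AL1|MU0|ME1|BR0|rd2|wr0
(6) want 1×MEM +2rd +0wr — yes → AL1|MU0|ME0|BR0|rd0|wr0
(7) want 1×ALU +2rd +1wr — RD_PORT → AL1|MU0|ME0|BR0|rd0|wr0

reason(slot 5) = WR_PORT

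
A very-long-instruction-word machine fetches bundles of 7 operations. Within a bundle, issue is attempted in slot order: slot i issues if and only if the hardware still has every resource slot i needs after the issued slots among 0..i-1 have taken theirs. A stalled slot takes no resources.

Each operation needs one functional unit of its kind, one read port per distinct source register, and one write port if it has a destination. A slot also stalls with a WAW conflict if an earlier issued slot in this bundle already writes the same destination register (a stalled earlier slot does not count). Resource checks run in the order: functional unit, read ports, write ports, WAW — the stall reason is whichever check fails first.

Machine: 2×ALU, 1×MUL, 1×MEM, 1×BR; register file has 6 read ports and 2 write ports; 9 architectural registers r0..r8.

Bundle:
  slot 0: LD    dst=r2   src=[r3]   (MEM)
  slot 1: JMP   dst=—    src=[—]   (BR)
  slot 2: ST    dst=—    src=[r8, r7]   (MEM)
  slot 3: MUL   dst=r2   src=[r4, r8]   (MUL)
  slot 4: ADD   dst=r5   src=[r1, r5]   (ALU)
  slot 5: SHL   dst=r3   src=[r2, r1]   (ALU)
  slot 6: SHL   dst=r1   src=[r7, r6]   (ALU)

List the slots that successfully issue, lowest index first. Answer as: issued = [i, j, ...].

issued = [0, 1, 4]

slot 0 (MEM): ISSUE — free A2,Mu1,Ld0,B1 rp5 wp1
slot 1 (BR): ISSUE — free A2,Mu1,Ld0,B0 rp5 wp1
slot 2 (MEM): stall FU — free A2,Mu1,Ld0,B0 rp5 wp1
slot 3 (MUL): stall WAW — free A2,Mu1,Ld0,B0 rp5 wp1
slot 4 (ALU): ISSUE — free A1,Mu1,Ld0,B0 rp3 wp0
slot 5 (ALU): stall WR_PORT — free A1,Mu1,Ld0,B0 rp3 wp0
slot 6 (ALU): stall WR_PORT — free A1,Mu1,Ld0,B0 rp3 wp0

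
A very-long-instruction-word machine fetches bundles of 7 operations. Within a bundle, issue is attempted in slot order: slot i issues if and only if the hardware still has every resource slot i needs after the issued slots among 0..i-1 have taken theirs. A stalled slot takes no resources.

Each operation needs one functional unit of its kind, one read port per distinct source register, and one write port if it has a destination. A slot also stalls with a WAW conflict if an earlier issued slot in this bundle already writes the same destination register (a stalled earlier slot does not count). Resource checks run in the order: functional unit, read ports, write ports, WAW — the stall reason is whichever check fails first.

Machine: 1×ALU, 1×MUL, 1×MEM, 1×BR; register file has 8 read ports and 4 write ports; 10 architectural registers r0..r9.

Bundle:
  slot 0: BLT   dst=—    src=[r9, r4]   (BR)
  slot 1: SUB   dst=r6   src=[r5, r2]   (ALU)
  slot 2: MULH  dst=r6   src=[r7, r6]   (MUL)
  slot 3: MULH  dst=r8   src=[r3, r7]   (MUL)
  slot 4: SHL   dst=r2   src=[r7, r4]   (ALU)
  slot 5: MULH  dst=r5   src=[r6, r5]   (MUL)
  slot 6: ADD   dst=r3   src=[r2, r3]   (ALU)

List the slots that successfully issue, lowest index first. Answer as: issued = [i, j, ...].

#0 BR src=r9,r4 dispatched  <A:1 Mu:1 Ld:1 B:0 rd:6 wr:4>
#1 ALU src=r5,r2 dispatched  <A:0 Mu:1 Ld:1 B:0 rd:4 wr:3>
#2 MUL src=r7,r6 held:WAW  <A:0 Mu:1 Ld:1 B:0 rd:4 wr:3>
#3 MUL src=r3,r7 dispatched  <A:0 Mu:0 Ld:1 B:0 rd:2 wr:2>
#4 ALU src=r7,r4 held:FU  <A:0 Mu:0 Ld:1 B:0 rd:2 wr:2>
#5 MUL src=r6,r5 held:FU  <A:0 Mu:0 Ld:1 B:0 rd:2 wr:2>
#6 ALU src=r2,r3 held:FU  <A:0 Mu:0 Ld:1 B:0 rd:2 wr:2>

issued = [0, 1, 3]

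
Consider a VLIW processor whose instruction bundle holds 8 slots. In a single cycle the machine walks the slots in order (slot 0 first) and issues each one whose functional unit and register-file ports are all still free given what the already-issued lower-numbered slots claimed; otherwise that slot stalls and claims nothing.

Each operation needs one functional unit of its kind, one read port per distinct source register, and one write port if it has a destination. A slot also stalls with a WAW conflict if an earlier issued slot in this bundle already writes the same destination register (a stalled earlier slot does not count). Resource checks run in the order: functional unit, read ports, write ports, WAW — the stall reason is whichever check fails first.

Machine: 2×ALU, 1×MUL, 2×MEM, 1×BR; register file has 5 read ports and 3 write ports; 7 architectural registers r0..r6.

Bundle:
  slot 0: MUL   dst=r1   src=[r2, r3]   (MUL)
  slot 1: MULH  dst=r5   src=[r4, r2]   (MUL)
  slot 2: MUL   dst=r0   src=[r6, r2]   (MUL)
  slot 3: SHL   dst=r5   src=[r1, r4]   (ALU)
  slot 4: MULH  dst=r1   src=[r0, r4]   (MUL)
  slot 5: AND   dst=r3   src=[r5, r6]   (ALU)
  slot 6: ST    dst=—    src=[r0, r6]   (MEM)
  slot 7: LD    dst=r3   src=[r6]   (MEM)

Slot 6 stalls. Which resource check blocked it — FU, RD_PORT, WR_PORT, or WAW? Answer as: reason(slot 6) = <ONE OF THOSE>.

reason(slot 6) = RD_PORT

  0. MUL→r1 ⇒ go  {2A/0Mu/2Ld/1B | 3r 2w}
  1. MUL→r5 ⇒ no(FU)  {2A/0Mu/2Ld/1B | 3r 2w}
  2. MUL→r0 ⇒ no(FU)  {2A/0Mu/2Ld/1B | 3r 2w}
  3. ALU→r5 ⇒ go  {1A/0Mu/2Ld/1B | 1r 1w}
  4. MUL→r1 ⇒ no(FU)  {1A/0Mu/2Ld/1B | 1r 1w}
  5. ALU→r3 ⇒ no(RD_PORT)  {1A/0Mu/2Ld/1B | 1r 1w}
  6. MEM ⇒ no(RD_PORT)  {1A/0Mu/2Ld/1B | 1r 1w}
  7. MEM→r3 ⇒ go  {1A/0Mu/1Ld/1B | 0r 0w}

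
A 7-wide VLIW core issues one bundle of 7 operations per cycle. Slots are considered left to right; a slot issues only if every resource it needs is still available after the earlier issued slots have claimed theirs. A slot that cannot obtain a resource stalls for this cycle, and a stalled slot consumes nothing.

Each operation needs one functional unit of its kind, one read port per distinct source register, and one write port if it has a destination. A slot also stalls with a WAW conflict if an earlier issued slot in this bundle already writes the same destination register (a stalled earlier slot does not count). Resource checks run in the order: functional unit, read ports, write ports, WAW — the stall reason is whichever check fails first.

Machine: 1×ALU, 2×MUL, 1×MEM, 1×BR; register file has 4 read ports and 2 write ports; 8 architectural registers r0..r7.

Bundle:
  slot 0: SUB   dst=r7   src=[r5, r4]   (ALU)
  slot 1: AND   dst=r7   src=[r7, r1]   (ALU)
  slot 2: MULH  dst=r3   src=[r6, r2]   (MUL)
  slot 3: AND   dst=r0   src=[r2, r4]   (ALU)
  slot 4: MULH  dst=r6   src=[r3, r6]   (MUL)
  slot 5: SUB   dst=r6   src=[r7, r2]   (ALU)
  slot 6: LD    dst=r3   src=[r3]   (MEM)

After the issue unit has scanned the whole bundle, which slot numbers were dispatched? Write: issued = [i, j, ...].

[0] ALU needs rd=2 wr=1: ok; after: ALU=0 MUL=2 MEM=1 BR=1, R=2, W=1
[1] ALU needs rd=2 wr=1: FU; after: ALU=0 MUL=2 MEM=1 BR=1, R=2, W=1
[2] MUL needs rd=2 wr=1: ok; after: ALU=0 MUL=1 MEM=1 BR=1, R=0, W=0
[3] ALU needs rd=2 wr=1: FU; after: ALU=0 MUL=1 MEM=1 BR=1, R=0, W=0
[4] MUL needs rd=2 wr=1: RD_PORT; after: ALU=0 MUL=1 MEM=1 BR=1, R=0, W=0
[5] ALU needs rd=2 wr=1: FU; after: ALU=0 MUL=1 MEM=1 BR=1, R=0, W=0
[6] MEM needs rd=1 wr=1: RD_PORT; after: ALU=0 MUL=1 MEM=1 BR=1, R=0, W=0

issued = [0, 2]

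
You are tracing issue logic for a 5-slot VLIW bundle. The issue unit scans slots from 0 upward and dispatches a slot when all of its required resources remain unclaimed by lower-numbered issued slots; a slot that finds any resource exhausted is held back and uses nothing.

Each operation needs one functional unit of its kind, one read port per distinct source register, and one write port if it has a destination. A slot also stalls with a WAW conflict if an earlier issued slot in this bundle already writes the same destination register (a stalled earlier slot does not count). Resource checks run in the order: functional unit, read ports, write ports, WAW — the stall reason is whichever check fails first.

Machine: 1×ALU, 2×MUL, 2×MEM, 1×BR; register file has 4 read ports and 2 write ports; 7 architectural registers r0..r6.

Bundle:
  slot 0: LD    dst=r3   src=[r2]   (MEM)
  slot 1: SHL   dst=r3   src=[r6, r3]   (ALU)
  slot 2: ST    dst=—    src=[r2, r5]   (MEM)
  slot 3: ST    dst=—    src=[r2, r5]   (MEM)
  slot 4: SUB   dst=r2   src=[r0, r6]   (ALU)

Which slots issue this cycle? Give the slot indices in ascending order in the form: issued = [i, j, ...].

issued = [0, 2]

  0. MEM→r3 ⇒ go  {1A/2Mu/1Ld/1B | 3r 1w}
  1. ALU→r3 ⇒ no(WAW)  {1A/2Mu/1Ld/1B | 3r 1w}
  2. MEM ⇒ go  {1A/2Mu/0Ld/1B | 1r 1w}
  3. MEM ⇒ no(FU)  {1A/2Mu/0Ld/1B | 1r 1w}
  4. ALU→r2 ⇒ no(RD_PORT)  {1A/2Mu/0Ld/1B | 1r 1w}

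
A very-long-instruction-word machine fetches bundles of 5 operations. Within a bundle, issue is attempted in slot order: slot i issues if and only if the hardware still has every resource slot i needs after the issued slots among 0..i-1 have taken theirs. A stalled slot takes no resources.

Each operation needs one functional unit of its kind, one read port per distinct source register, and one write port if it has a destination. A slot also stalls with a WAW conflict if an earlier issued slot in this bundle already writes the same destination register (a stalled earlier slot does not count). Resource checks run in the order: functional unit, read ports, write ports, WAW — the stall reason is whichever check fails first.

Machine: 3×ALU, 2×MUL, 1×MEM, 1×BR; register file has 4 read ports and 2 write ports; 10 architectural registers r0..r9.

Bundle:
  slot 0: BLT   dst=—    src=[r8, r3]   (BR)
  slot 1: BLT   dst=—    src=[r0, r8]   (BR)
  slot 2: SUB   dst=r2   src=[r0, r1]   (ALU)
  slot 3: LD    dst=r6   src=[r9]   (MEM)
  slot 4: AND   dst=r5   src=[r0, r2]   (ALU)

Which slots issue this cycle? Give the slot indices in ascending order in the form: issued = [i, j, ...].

slot 0 (BR): ISSUE — free A3,Mu2,Ld1,B0 rp2 wp2
slot 1 (BR): stall FU — free A3,Mu2,Ld1,B0 rp2 wp2
slot 2 (ALU): ISSUE — free A2,Mu2,Ld1,B0 rp0 wp1
slot 3 (MEM): stall RD_PORT — free A2,Mu2,Ld1,B0 rp0 wp1
slot 4 (ALU): stall RD_PORT — free A2,Mu2,Ld1,B0 rp0 wp1

issued = [0, 2]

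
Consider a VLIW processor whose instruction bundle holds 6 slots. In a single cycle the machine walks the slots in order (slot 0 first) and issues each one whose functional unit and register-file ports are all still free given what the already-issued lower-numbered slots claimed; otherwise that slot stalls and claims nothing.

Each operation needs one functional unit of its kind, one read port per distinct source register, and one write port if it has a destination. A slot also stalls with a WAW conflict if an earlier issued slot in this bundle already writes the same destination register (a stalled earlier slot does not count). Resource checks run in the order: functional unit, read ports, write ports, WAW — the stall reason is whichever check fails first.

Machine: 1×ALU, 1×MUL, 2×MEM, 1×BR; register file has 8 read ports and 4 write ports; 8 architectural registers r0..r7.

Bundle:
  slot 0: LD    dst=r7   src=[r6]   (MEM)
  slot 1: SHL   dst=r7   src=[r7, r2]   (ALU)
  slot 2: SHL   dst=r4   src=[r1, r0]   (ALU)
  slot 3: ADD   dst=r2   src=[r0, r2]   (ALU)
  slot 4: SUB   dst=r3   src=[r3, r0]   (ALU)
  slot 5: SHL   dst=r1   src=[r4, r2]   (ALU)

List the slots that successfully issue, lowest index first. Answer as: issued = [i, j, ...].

issued = [0, 2]

  0. MEM→r7 ⇒ go  {1A/1Mu/1Ld/1B | 7r 3w}
  1. ALU→r7 ⇒ no(WAW)  {1A/1Mu/1Ld/1B | 7r 3w}
  2. ALU→r4 ⇒ go  {0A/1Mu/1Ld/1B | 5r 2w}
  3. ALU→r2 ⇒ no(FU)  {0A/1Mu/1Ld/1B | 5r 2w}
  4. ALU→r3 ⇒ no(FU)  {0A/1Mu/1Ld/1B | 5r 2w}
  5. ALU→r1 ⇒ no(FU)  {0A/1Mu/1Ld/1B | 5r 2w}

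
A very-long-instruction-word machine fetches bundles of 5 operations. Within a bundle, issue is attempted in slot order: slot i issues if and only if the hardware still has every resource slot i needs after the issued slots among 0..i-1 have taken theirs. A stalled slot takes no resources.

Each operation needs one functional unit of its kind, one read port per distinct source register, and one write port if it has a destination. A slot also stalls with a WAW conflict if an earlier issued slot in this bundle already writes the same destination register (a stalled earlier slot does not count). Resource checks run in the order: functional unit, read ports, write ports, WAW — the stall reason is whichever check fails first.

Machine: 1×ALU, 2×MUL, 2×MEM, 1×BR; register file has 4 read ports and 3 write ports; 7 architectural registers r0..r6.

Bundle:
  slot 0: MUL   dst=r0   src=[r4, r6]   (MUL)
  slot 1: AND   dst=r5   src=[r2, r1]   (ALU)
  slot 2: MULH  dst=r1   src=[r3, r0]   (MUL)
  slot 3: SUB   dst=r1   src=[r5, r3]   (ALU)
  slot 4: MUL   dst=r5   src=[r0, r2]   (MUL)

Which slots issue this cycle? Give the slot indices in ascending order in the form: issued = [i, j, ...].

issued = [0, 1]

#0 MUL src=r4,r6 dispatched  <A:1 Mu:1 Ld:2 B:1 rd:2 wr:2>
#1 ALU src=r2,r1 dispatched  <A:0 Mu:1 Ld:2 B:1 rd:0 wr:1>
#2 MUL src=r3,r0 held:RD_PORT  <A:0 Mu:1 Ld:2 B:1 rd:0 wr:1>
#3 ALU src=r5,r3 held:FU  <A:0 Mu:1 Ld:2 B:1 rd:0 wr:1>
#4 MUL src=r0,r2 held:RD_PORT  <A:0 Mu:1 Ld:2 B:1 rd:0 wr:1>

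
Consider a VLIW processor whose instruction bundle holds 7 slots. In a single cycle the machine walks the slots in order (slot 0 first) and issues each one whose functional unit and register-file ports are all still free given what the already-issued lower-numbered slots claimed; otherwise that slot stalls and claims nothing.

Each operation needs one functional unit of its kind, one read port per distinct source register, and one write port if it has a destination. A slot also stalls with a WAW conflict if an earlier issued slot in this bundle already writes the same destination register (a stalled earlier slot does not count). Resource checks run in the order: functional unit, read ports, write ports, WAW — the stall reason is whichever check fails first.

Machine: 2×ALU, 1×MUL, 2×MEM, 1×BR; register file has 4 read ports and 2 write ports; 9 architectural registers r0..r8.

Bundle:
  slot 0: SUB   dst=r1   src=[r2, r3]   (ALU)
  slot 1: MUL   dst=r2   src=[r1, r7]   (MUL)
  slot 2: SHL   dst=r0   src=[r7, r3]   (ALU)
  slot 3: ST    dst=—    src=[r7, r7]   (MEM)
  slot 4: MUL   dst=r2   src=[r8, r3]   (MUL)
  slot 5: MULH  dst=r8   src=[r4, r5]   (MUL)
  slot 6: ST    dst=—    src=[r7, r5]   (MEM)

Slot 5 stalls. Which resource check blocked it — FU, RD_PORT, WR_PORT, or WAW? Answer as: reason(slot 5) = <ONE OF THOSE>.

[0] ALU needs rd=2 wr=1: ok; after: ALU=1 MUL=1 MEM=2 BR=1, R=2, W=1
[1] MUL needs rd=2 wr=1: ok; after: ALU=1 MUL=0 MEM=2 BR=1, R=0, W=0
[2] ALU needs rd=2 wr=1: RD_PORT; after: ALU=1 MUL=0 MEM=2 BR=1, R=0, W=0
[3] MEM needs rd=1 wr=0: RD_PORT; after: ALU=1 MUL=0 MEM=2 BR=1, R=0, W=0
[4] MUL needs rd=2 wr=1: FU; after: ALU=1 MUL=0 MEM=2 BR=1, R=0, W=0
[5] MUL needs rd=2 wr=1: FU; after: ALU=1 MUL=0 MEM=2 BR=1, R=0, W=0
[6] MEM needs rd=2 wr=0: RD_PORT; after: ALU=1 MUL=0 MEM=2 BR=1, R=0, W=0

reason(slot 5) = FU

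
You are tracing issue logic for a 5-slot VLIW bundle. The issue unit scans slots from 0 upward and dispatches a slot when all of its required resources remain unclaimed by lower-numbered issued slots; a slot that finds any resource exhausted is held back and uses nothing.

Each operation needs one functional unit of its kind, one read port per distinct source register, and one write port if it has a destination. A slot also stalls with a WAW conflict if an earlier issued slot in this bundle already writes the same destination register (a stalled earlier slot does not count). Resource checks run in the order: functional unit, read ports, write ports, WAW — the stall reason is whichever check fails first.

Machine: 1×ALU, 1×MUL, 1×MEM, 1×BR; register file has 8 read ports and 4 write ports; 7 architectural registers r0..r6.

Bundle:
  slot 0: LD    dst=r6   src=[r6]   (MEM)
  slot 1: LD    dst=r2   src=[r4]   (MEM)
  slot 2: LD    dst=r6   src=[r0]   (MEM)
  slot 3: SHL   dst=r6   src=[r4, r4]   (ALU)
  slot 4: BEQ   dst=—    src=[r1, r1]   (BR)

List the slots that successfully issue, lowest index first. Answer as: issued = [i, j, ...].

#0 MEM src=r6 dispatched  <A:1 Mu:1 Ld:0 B:1 rd:7 wr:3>
#1 MEM src=r4 held:FU  <A:1 Mu:1 Ld:0 B:1 rd:7 wr:3>
#2 MEM src=r0 held:FU  <A:1 Mu:1 Ld:0 B:1 rd:7 wr:3>
#3 ALU src=r4,r4 held:WAW  <A:1 Mu:1 Ld:0 B:1 rd:7 wr:3>
#4 BR src=r1,r1 dispatched  <A:1 Mu:1 Ld:0 B:0 rd:6 wr:3>

issued = [0, 4]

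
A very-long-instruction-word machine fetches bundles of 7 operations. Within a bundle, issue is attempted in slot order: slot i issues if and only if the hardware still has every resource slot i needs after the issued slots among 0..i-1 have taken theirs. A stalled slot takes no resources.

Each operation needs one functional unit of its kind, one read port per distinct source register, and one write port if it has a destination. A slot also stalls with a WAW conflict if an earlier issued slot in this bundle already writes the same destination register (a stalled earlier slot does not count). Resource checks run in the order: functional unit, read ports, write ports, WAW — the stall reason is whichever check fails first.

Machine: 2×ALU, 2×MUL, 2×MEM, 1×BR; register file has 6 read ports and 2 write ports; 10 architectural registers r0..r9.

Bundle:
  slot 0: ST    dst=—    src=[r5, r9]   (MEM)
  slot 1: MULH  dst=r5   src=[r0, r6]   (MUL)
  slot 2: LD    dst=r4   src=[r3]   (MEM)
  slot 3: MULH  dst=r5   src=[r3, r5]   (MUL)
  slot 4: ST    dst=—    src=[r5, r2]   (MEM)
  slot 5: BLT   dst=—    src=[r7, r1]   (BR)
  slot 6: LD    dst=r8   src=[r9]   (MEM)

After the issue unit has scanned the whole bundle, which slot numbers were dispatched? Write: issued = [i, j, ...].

slot 0 (MEM): ISSUE — free A2,Mu2,Ld1,B1 rp4 wp2
slot 1 (MUL): ISSUE — free A2,Mu1,Ld1,B1 rp2 wp1
slot 2 (MEM): ISSUE — free A2,Mu1,Ld0,B1 rp1 wp0
slot 3 (MUL): stall RD_PORT — free A2,Mu1,Ld0,B1 rp1 wp0
slot 4 (MEM): stall FU — free A2,Mu1,Ld0,B1 rp1 wp0
slot 5 (BR): stall RD_PORT — free A2,Mu1,Ld0,B1 rp1 wp0
slot 6 (MEM): stall FU — free A2,Mu1,Ld0,B1 rp1 wp0

issued = [0, 1, 2]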